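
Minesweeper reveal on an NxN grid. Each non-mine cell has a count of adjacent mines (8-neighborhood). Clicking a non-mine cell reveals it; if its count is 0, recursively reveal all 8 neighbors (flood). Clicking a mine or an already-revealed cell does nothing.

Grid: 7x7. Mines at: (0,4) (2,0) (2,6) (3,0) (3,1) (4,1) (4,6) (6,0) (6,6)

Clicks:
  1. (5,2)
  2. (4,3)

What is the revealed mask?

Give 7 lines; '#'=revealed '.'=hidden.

Click 1 (5,2) count=1: revealed 1 new [(5,2)] -> total=1
Click 2 (4,3) count=0: revealed 32 new [(0,0) (0,1) (0,2) (0,3) (1,0) (1,1) (1,2) (1,3) (1,4) (1,5) (2,1) (2,2) (2,3) (2,4) (2,5) (3,2) (3,3) (3,4) (3,5) (4,2) (4,3) (4,4) (4,5) (5,1) (5,3) (5,4) (5,5) (6,1) (6,2) (6,3) (6,4) (6,5)] -> total=33

Answer: ####...
######.
.#####.
..####.
..####.
.#####.
.#####.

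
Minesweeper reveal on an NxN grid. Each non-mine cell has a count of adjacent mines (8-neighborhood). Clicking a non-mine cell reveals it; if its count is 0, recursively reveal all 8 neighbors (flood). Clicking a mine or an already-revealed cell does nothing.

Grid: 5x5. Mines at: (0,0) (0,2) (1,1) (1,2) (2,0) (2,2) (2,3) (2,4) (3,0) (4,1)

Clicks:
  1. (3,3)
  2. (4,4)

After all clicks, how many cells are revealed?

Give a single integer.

Answer: 6

Derivation:
Click 1 (3,3) count=3: revealed 1 new [(3,3)] -> total=1
Click 2 (4,4) count=0: revealed 5 new [(3,2) (3,4) (4,2) (4,3) (4,4)] -> total=6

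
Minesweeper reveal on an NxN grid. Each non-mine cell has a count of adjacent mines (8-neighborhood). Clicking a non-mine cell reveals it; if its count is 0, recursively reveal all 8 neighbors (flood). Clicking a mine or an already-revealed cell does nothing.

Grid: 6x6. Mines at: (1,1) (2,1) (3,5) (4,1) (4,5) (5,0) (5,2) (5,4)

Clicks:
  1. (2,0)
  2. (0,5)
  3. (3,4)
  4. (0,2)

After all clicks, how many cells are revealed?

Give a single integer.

Answer: 19

Derivation:
Click 1 (2,0) count=2: revealed 1 new [(2,0)] -> total=1
Click 2 (0,5) count=0: revealed 18 new [(0,2) (0,3) (0,4) (0,5) (1,2) (1,3) (1,4) (1,5) (2,2) (2,3) (2,4) (2,5) (3,2) (3,3) (3,4) (4,2) (4,3) (4,4)] -> total=19
Click 3 (3,4) count=2: revealed 0 new [(none)] -> total=19
Click 4 (0,2) count=1: revealed 0 new [(none)] -> total=19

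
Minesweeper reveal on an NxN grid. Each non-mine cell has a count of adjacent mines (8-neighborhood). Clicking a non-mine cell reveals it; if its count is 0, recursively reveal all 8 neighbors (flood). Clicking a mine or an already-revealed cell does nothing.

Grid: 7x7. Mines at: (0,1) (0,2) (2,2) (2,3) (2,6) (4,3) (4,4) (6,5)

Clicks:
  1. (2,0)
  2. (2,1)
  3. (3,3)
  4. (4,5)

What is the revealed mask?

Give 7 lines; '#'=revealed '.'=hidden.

Answer: .......
##.....
##.....
####...
###..#.
#####..
#####..

Derivation:
Click 1 (2,0) count=0: revealed 20 new [(1,0) (1,1) (2,0) (2,1) (3,0) (3,1) (3,2) (4,0) (4,1) (4,2) (5,0) (5,1) (5,2) (5,3) (5,4) (6,0) (6,1) (6,2) (6,3) (6,4)] -> total=20
Click 2 (2,1) count=1: revealed 0 new [(none)] -> total=20
Click 3 (3,3) count=4: revealed 1 new [(3,3)] -> total=21
Click 4 (4,5) count=1: revealed 1 new [(4,5)] -> total=22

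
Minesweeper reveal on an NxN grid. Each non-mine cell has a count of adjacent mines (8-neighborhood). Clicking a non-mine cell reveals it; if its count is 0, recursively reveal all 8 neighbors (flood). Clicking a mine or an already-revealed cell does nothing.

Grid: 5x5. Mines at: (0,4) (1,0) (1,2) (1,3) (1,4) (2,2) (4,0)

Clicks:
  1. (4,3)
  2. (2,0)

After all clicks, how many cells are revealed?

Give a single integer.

Click 1 (4,3) count=0: revealed 10 new [(2,3) (2,4) (3,1) (3,2) (3,3) (3,4) (4,1) (4,2) (4,3) (4,4)] -> total=10
Click 2 (2,0) count=1: revealed 1 new [(2,0)] -> total=11

Answer: 11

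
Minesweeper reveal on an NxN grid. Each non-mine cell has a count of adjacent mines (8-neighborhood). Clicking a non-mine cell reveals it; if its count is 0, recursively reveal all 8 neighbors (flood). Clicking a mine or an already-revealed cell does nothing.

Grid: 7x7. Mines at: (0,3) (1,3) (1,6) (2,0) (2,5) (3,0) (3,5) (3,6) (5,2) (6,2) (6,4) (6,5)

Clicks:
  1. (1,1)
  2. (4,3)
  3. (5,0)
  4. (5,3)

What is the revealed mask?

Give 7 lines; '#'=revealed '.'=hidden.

Answer: .......
.#.....
.......
.......
##.#...
##.#...
##.....

Derivation:
Click 1 (1,1) count=1: revealed 1 new [(1,1)] -> total=1
Click 2 (4,3) count=1: revealed 1 new [(4,3)] -> total=2
Click 3 (5,0) count=0: revealed 6 new [(4,0) (4,1) (5,0) (5,1) (6,0) (6,1)] -> total=8
Click 4 (5,3) count=3: revealed 1 new [(5,3)] -> total=9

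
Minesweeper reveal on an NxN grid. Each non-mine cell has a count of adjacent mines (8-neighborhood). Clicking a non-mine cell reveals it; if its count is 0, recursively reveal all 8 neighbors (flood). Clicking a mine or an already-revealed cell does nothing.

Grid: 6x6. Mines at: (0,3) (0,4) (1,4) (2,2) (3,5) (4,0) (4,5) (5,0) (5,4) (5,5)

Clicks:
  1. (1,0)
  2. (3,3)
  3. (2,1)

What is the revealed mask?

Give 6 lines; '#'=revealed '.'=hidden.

Click 1 (1,0) count=0: revealed 10 new [(0,0) (0,1) (0,2) (1,0) (1,1) (1,2) (2,0) (2,1) (3,0) (3,1)] -> total=10
Click 2 (3,3) count=1: revealed 1 new [(3,3)] -> total=11
Click 3 (2,1) count=1: revealed 0 new [(none)] -> total=11

Answer: ###...
###...
##....
##.#..
......
......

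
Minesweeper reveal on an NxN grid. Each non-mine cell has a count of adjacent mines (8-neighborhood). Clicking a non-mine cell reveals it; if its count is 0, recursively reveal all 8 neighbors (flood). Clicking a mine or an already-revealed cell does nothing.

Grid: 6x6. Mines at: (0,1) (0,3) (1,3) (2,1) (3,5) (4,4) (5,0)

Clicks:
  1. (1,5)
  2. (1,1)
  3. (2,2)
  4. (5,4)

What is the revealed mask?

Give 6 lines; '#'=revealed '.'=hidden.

Click 1 (1,5) count=0: revealed 6 new [(0,4) (0,5) (1,4) (1,5) (2,4) (2,5)] -> total=6
Click 2 (1,1) count=2: revealed 1 new [(1,1)] -> total=7
Click 3 (2,2) count=2: revealed 1 new [(2,2)] -> total=8
Click 4 (5,4) count=1: revealed 1 new [(5,4)] -> total=9

Answer: ....##
.#..##
..#.##
......
......
....#.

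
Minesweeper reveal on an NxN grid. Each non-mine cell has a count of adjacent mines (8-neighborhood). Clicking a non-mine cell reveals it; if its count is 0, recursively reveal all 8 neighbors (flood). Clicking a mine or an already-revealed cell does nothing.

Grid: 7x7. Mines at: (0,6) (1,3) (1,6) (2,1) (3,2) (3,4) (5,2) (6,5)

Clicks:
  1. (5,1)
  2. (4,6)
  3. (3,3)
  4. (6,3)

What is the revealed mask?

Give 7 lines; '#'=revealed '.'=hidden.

Answer: .......
.......
.....##
...#.##
.....##
.#...##
...#...

Derivation:
Click 1 (5,1) count=1: revealed 1 new [(5,1)] -> total=1
Click 2 (4,6) count=0: revealed 8 new [(2,5) (2,6) (3,5) (3,6) (4,5) (4,6) (5,5) (5,6)] -> total=9
Click 3 (3,3) count=2: revealed 1 new [(3,3)] -> total=10
Click 4 (6,3) count=1: revealed 1 new [(6,3)] -> total=11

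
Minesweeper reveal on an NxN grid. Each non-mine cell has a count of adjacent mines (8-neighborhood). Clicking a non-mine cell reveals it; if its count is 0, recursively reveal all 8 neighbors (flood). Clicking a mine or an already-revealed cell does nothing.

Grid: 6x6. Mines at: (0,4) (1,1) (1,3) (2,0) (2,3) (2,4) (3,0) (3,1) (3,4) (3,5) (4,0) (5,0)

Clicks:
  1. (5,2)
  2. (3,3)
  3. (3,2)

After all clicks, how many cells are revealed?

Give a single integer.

Click 1 (5,2) count=0: revealed 10 new [(4,1) (4,2) (4,3) (4,4) (4,5) (5,1) (5,2) (5,3) (5,4) (5,5)] -> total=10
Click 2 (3,3) count=3: revealed 1 new [(3,3)] -> total=11
Click 3 (3,2) count=2: revealed 1 new [(3,2)] -> total=12

Answer: 12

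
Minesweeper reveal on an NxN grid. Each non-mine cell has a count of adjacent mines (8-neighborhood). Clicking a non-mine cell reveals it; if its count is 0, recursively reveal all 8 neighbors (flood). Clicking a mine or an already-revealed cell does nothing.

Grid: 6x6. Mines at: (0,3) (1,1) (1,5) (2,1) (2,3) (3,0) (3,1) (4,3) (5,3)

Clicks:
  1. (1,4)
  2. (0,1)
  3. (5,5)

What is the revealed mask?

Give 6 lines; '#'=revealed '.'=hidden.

Click 1 (1,4) count=3: revealed 1 new [(1,4)] -> total=1
Click 2 (0,1) count=1: revealed 1 new [(0,1)] -> total=2
Click 3 (5,5) count=0: revealed 8 new [(2,4) (2,5) (3,4) (3,5) (4,4) (4,5) (5,4) (5,5)] -> total=10

Answer: .#....
....#.
....##
....##
....##
....##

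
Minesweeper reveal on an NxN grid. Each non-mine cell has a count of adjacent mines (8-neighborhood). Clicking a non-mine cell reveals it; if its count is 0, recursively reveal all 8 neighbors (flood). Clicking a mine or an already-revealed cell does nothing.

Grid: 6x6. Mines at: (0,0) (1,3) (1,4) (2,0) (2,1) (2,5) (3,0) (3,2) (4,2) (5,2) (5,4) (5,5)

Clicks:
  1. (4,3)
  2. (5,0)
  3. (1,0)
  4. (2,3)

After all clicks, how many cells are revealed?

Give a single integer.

Click 1 (4,3) count=4: revealed 1 new [(4,3)] -> total=1
Click 2 (5,0) count=0: revealed 4 new [(4,0) (4,1) (5,0) (5,1)] -> total=5
Click 3 (1,0) count=3: revealed 1 new [(1,0)] -> total=6
Click 4 (2,3) count=3: revealed 1 new [(2,3)] -> total=7

Answer: 7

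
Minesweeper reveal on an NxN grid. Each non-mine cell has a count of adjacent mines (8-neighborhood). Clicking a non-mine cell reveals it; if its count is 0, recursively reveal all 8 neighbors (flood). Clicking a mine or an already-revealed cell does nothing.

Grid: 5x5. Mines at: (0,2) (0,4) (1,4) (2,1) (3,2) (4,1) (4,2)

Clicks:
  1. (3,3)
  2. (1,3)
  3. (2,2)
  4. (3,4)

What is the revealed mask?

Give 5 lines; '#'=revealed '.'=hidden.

Click 1 (3,3) count=2: revealed 1 new [(3,3)] -> total=1
Click 2 (1,3) count=3: revealed 1 new [(1,3)] -> total=2
Click 3 (2,2) count=2: revealed 1 new [(2,2)] -> total=3
Click 4 (3,4) count=0: revealed 5 new [(2,3) (2,4) (3,4) (4,3) (4,4)] -> total=8

Answer: .....
...#.
..###
...##
...##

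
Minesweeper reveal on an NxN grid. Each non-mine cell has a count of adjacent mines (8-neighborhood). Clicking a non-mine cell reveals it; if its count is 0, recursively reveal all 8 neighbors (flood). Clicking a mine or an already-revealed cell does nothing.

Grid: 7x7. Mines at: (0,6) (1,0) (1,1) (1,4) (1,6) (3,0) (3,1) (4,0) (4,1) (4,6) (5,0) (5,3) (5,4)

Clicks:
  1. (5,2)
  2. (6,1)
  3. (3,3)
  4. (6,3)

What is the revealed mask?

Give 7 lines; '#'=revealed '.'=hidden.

Click 1 (5,2) count=2: revealed 1 new [(5,2)] -> total=1
Click 2 (6,1) count=1: revealed 1 new [(6,1)] -> total=2
Click 3 (3,3) count=0: revealed 12 new [(2,2) (2,3) (2,4) (2,5) (3,2) (3,3) (3,4) (3,5) (4,2) (4,3) (4,4) (4,5)] -> total=14
Click 4 (6,3) count=2: revealed 1 new [(6,3)] -> total=15

Answer: .......
.......
..####.
..####.
..####.
..#....
.#.#...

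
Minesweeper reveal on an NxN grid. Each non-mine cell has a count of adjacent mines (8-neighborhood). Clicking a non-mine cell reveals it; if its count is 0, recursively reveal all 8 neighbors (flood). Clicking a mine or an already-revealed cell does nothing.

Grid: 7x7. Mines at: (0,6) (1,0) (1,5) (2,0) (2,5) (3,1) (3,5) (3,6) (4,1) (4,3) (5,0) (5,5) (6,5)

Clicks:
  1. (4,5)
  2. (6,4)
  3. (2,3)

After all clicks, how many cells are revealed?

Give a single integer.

Answer: 17

Derivation:
Click 1 (4,5) count=3: revealed 1 new [(4,5)] -> total=1
Click 2 (6,4) count=2: revealed 1 new [(6,4)] -> total=2
Click 3 (2,3) count=0: revealed 15 new [(0,1) (0,2) (0,3) (0,4) (1,1) (1,2) (1,3) (1,4) (2,1) (2,2) (2,3) (2,4) (3,2) (3,3) (3,4)] -> total=17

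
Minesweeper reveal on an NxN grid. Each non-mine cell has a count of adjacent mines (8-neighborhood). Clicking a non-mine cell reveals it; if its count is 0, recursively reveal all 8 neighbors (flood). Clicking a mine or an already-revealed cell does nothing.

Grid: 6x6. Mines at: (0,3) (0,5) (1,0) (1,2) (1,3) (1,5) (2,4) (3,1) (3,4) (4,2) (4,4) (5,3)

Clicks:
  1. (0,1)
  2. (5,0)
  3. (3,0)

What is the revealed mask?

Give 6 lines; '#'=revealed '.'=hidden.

Click 1 (0,1) count=2: revealed 1 new [(0,1)] -> total=1
Click 2 (5,0) count=0: revealed 4 new [(4,0) (4,1) (5,0) (5,1)] -> total=5
Click 3 (3,0) count=1: revealed 1 new [(3,0)] -> total=6

Answer: .#....
......
......
#.....
##....
##....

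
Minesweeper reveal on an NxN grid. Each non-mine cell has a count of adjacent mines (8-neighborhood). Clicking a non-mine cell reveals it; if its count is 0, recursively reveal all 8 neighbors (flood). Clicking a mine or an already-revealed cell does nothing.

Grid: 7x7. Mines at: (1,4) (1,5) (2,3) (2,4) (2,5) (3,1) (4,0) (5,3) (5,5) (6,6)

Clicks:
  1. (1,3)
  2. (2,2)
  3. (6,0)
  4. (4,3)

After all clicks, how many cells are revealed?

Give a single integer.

Answer: 9

Derivation:
Click 1 (1,3) count=3: revealed 1 new [(1,3)] -> total=1
Click 2 (2,2) count=2: revealed 1 new [(2,2)] -> total=2
Click 3 (6,0) count=0: revealed 6 new [(5,0) (5,1) (5,2) (6,0) (6,1) (6,2)] -> total=8
Click 4 (4,3) count=1: revealed 1 new [(4,3)] -> total=9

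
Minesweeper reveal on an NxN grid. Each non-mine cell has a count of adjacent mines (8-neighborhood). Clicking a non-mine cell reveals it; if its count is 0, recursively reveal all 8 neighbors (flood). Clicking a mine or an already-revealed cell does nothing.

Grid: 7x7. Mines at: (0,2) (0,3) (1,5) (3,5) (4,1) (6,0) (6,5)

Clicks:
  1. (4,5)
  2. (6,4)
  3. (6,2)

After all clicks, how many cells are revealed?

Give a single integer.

Answer: 29

Derivation:
Click 1 (4,5) count=1: revealed 1 new [(4,5)] -> total=1
Click 2 (6,4) count=1: revealed 1 new [(6,4)] -> total=2
Click 3 (6,2) count=0: revealed 27 new [(0,0) (0,1) (1,0) (1,1) (1,2) (1,3) (1,4) (2,0) (2,1) (2,2) (2,3) (2,4) (3,0) (3,1) (3,2) (3,3) (3,4) (4,2) (4,3) (4,4) (5,1) (5,2) (5,3) (5,4) (6,1) (6,2) (6,3)] -> total=29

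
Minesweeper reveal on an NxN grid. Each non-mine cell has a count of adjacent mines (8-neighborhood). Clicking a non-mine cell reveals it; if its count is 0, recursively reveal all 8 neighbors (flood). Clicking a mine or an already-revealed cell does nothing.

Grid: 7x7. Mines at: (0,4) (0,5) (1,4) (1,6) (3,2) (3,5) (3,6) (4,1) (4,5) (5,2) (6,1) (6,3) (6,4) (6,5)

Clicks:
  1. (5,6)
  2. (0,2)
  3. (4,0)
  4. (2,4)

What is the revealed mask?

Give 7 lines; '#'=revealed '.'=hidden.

Click 1 (5,6) count=2: revealed 1 new [(5,6)] -> total=1
Click 2 (0,2) count=0: revealed 14 new [(0,0) (0,1) (0,2) (0,3) (1,0) (1,1) (1,2) (1,3) (2,0) (2,1) (2,2) (2,3) (3,0) (3,1)] -> total=15
Click 3 (4,0) count=1: revealed 1 new [(4,0)] -> total=16
Click 4 (2,4) count=2: revealed 1 new [(2,4)] -> total=17

Answer: ####...
####...
#####..
##.....
#......
......#
.......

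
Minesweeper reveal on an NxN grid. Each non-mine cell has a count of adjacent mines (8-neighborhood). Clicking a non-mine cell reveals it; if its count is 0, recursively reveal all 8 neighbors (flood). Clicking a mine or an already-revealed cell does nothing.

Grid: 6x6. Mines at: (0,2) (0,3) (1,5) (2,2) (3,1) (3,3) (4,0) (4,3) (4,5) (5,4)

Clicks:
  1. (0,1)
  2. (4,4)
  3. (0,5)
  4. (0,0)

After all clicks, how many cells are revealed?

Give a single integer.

Click 1 (0,1) count=1: revealed 1 new [(0,1)] -> total=1
Click 2 (4,4) count=4: revealed 1 new [(4,4)] -> total=2
Click 3 (0,5) count=1: revealed 1 new [(0,5)] -> total=3
Click 4 (0,0) count=0: revealed 5 new [(0,0) (1,0) (1,1) (2,0) (2,1)] -> total=8

Answer: 8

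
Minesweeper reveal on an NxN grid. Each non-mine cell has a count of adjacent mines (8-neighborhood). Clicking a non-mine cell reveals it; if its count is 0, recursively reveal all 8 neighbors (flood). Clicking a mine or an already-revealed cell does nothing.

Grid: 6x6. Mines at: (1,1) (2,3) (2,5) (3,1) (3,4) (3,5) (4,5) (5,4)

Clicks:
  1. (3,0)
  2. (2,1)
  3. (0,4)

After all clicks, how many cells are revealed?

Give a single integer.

Click 1 (3,0) count=1: revealed 1 new [(3,0)] -> total=1
Click 2 (2,1) count=2: revealed 1 new [(2,1)] -> total=2
Click 3 (0,4) count=0: revealed 8 new [(0,2) (0,3) (0,4) (0,5) (1,2) (1,3) (1,4) (1,5)] -> total=10

Answer: 10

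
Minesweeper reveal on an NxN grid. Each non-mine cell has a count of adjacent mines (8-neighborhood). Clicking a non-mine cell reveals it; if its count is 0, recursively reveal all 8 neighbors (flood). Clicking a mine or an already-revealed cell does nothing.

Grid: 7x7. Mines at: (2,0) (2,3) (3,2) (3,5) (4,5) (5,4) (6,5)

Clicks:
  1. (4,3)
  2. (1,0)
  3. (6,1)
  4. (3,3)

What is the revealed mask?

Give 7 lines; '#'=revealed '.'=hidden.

Click 1 (4,3) count=2: revealed 1 new [(4,3)] -> total=1
Click 2 (1,0) count=1: revealed 1 new [(1,0)] -> total=2
Click 3 (6,1) count=0: revealed 13 new [(3,0) (3,1) (4,0) (4,1) (4,2) (5,0) (5,1) (5,2) (5,3) (6,0) (6,1) (6,2) (6,3)] -> total=15
Click 4 (3,3) count=2: revealed 1 new [(3,3)] -> total=16

Answer: .......
#......
.......
##.#...
####...
####...
####...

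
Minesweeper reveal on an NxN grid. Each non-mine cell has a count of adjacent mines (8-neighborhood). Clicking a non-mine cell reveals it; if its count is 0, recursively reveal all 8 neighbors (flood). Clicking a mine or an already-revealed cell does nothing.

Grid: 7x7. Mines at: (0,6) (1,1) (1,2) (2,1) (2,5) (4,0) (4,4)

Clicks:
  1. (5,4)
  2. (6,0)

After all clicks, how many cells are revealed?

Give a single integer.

Click 1 (5,4) count=1: revealed 1 new [(5,4)] -> total=1
Click 2 (6,0) count=0: revealed 23 new [(3,1) (3,2) (3,3) (3,5) (3,6) (4,1) (4,2) (4,3) (4,5) (4,6) (5,0) (5,1) (5,2) (5,3) (5,5) (5,6) (6,0) (6,1) (6,2) (6,3) (6,4) (6,5) (6,6)] -> total=24

Answer: 24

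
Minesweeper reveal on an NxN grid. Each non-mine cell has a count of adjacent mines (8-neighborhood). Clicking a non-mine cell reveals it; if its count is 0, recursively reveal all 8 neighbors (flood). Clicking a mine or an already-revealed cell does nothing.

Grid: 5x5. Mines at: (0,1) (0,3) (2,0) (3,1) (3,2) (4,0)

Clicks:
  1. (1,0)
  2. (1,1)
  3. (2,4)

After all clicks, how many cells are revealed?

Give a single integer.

Answer: 10

Derivation:
Click 1 (1,0) count=2: revealed 1 new [(1,0)] -> total=1
Click 2 (1,1) count=2: revealed 1 new [(1,1)] -> total=2
Click 3 (2,4) count=0: revealed 8 new [(1,3) (1,4) (2,3) (2,4) (3,3) (3,4) (4,3) (4,4)] -> total=10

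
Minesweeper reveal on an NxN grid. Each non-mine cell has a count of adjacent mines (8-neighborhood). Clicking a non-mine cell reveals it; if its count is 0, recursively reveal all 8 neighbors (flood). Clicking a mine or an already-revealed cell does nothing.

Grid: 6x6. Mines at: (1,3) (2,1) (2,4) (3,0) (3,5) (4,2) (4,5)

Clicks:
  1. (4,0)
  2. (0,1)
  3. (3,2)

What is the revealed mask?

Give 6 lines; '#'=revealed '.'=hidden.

Answer: ###...
###...
......
..#...
#.....
......

Derivation:
Click 1 (4,0) count=1: revealed 1 new [(4,0)] -> total=1
Click 2 (0,1) count=0: revealed 6 new [(0,0) (0,1) (0,2) (1,0) (1,1) (1,2)] -> total=7
Click 3 (3,2) count=2: revealed 1 new [(3,2)] -> total=8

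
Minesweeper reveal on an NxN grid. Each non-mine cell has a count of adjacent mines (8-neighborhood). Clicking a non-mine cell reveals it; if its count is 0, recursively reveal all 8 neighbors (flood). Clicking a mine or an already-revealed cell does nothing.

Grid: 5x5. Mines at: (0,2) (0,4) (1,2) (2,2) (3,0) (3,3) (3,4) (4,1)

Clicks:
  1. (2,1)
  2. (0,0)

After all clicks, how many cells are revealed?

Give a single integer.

Answer: 6

Derivation:
Click 1 (2,1) count=3: revealed 1 new [(2,1)] -> total=1
Click 2 (0,0) count=0: revealed 5 new [(0,0) (0,1) (1,0) (1,1) (2,0)] -> total=6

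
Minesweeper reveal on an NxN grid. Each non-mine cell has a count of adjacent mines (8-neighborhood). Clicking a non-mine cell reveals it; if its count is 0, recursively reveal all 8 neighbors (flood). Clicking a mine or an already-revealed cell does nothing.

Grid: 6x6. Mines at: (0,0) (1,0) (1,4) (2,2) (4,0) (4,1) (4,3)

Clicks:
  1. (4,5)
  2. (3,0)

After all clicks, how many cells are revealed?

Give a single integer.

Answer: 9

Derivation:
Click 1 (4,5) count=0: revealed 8 new [(2,4) (2,5) (3,4) (3,5) (4,4) (4,5) (5,4) (5,5)] -> total=8
Click 2 (3,0) count=2: revealed 1 new [(3,0)] -> total=9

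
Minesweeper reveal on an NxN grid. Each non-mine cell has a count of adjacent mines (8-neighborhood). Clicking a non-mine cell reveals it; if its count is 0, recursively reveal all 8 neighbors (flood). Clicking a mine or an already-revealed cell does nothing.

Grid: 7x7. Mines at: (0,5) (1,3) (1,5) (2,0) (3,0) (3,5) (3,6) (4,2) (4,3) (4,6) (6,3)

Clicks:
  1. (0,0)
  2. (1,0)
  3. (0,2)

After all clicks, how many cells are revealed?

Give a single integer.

Answer: 6

Derivation:
Click 1 (0,0) count=0: revealed 6 new [(0,0) (0,1) (0,2) (1,0) (1,1) (1,2)] -> total=6
Click 2 (1,0) count=1: revealed 0 new [(none)] -> total=6
Click 3 (0,2) count=1: revealed 0 new [(none)] -> total=6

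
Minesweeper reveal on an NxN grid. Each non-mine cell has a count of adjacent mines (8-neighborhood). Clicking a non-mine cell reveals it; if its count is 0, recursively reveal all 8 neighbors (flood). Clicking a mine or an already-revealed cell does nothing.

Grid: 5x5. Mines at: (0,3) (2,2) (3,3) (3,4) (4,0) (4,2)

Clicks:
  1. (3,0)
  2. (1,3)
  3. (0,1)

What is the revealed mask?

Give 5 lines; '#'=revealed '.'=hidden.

Click 1 (3,0) count=1: revealed 1 new [(3,0)] -> total=1
Click 2 (1,3) count=2: revealed 1 new [(1,3)] -> total=2
Click 3 (0,1) count=0: revealed 9 new [(0,0) (0,1) (0,2) (1,0) (1,1) (1,2) (2,0) (2,1) (3,1)] -> total=11

Answer: ###..
####.
##...
##...
.....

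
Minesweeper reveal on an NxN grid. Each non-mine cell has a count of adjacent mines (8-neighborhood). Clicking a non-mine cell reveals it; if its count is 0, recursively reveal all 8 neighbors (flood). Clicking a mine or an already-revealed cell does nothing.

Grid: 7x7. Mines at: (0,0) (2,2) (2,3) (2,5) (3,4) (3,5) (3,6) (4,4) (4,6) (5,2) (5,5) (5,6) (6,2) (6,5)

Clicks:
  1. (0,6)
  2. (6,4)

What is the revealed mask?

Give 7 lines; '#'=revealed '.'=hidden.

Click 1 (0,6) count=0: revealed 12 new [(0,1) (0,2) (0,3) (0,4) (0,5) (0,6) (1,1) (1,2) (1,3) (1,4) (1,5) (1,6)] -> total=12
Click 2 (6,4) count=2: revealed 1 new [(6,4)] -> total=13

Answer: .######
.######
.......
.......
.......
.......
....#..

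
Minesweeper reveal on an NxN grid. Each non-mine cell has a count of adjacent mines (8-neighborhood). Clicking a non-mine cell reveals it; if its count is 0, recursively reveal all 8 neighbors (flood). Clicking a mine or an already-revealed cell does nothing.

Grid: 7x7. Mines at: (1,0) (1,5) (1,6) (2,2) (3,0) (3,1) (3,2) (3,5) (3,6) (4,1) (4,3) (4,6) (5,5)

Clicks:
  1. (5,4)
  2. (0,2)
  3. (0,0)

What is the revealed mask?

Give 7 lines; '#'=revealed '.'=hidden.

Click 1 (5,4) count=2: revealed 1 new [(5,4)] -> total=1
Click 2 (0,2) count=0: revealed 8 new [(0,1) (0,2) (0,3) (0,4) (1,1) (1,2) (1,3) (1,4)] -> total=9
Click 3 (0,0) count=1: revealed 1 new [(0,0)] -> total=10

Answer: #####..
.####..
.......
.......
.......
....#..
.......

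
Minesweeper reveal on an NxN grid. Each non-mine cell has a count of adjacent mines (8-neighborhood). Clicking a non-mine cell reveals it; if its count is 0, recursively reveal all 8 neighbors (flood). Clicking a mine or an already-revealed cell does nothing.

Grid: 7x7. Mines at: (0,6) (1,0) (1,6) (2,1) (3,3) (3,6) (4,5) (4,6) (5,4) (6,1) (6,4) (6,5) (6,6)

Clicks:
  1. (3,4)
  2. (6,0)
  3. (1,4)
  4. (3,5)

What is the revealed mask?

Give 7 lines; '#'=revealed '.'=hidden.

Click 1 (3,4) count=2: revealed 1 new [(3,4)] -> total=1
Click 2 (6,0) count=1: revealed 1 new [(6,0)] -> total=2
Click 3 (1,4) count=0: revealed 14 new [(0,1) (0,2) (0,3) (0,4) (0,5) (1,1) (1,2) (1,3) (1,4) (1,5) (2,2) (2,3) (2,4) (2,5)] -> total=16
Click 4 (3,5) count=3: revealed 1 new [(3,5)] -> total=17

Answer: .#####.
.#####.
..####.
....##.
.......
.......
#......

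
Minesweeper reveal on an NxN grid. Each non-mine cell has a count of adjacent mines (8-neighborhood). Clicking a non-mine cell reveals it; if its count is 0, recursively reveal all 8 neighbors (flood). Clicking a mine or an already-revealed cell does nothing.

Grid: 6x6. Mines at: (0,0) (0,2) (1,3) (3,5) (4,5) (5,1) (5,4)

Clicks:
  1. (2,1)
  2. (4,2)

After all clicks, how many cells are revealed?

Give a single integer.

Click 1 (2,1) count=0: revealed 18 new [(1,0) (1,1) (1,2) (2,0) (2,1) (2,2) (2,3) (2,4) (3,0) (3,1) (3,2) (3,3) (3,4) (4,0) (4,1) (4,2) (4,3) (4,4)] -> total=18
Click 2 (4,2) count=1: revealed 0 new [(none)] -> total=18

Answer: 18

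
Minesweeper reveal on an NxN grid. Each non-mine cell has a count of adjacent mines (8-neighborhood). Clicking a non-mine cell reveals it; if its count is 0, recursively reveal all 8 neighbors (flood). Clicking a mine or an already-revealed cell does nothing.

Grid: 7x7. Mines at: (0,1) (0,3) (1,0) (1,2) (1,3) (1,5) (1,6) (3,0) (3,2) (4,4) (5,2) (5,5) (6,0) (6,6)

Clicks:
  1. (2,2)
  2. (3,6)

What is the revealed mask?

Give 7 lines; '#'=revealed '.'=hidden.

Answer: .......
.......
..#..##
.....##
.....##
.......
.......

Derivation:
Click 1 (2,2) count=3: revealed 1 new [(2,2)] -> total=1
Click 2 (3,6) count=0: revealed 6 new [(2,5) (2,6) (3,5) (3,6) (4,5) (4,6)] -> total=7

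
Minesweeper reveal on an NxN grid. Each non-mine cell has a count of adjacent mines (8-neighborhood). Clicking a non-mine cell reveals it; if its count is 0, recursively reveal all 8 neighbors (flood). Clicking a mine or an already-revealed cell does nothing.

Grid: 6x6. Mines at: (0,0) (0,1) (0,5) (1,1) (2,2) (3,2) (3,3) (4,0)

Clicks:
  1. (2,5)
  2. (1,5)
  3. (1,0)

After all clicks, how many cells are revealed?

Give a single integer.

Answer: 17

Derivation:
Click 1 (2,5) count=0: revealed 16 new [(1,4) (1,5) (2,4) (2,5) (3,4) (3,5) (4,1) (4,2) (4,3) (4,4) (4,5) (5,1) (5,2) (5,3) (5,4) (5,5)] -> total=16
Click 2 (1,5) count=1: revealed 0 new [(none)] -> total=16
Click 3 (1,0) count=3: revealed 1 new [(1,0)] -> total=17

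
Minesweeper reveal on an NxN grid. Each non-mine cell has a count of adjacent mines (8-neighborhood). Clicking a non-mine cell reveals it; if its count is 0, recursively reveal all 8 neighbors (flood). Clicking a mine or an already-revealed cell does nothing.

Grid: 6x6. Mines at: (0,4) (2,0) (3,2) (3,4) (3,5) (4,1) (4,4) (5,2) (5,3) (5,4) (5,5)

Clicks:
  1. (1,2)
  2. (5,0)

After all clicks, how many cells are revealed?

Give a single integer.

Click 1 (1,2) count=0: revealed 11 new [(0,0) (0,1) (0,2) (0,3) (1,0) (1,1) (1,2) (1,3) (2,1) (2,2) (2,3)] -> total=11
Click 2 (5,0) count=1: revealed 1 new [(5,0)] -> total=12

Answer: 12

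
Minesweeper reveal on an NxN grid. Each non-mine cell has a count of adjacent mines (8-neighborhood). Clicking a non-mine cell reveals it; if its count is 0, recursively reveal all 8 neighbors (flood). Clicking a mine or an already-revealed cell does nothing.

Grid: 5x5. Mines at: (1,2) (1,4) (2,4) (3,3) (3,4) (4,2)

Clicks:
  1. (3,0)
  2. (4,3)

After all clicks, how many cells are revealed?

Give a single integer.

Answer: 11

Derivation:
Click 1 (3,0) count=0: revealed 10 new [(0,0) (0,1) (1,0) (1,1) (2,0) (2,1) (3,0) (3,1) (4,0) (4,1)] -> total=10
Click 2 (4,3) count=3: revealed 1 new [(4,3)] -> total=11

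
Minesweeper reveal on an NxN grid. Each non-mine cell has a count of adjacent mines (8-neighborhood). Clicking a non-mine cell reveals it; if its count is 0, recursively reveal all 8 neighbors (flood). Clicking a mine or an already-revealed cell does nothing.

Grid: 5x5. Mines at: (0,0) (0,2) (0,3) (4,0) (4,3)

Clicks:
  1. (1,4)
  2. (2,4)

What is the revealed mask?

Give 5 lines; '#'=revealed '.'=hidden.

Answer: .....
#####
#####
#####
.....

Derivation:
Click 1 (1,4) count=1: revealed 1 new [(1,4)] -> total=1
Click 2 (2,4) count=0: revealed 14 new [(1,0) (1,1) (1,2) (1,3) (2,0) (2,1) (2,2) (2,3) (2,4) (3,0) (3,1) (3,2) (3,3) (3,4)] -> total=15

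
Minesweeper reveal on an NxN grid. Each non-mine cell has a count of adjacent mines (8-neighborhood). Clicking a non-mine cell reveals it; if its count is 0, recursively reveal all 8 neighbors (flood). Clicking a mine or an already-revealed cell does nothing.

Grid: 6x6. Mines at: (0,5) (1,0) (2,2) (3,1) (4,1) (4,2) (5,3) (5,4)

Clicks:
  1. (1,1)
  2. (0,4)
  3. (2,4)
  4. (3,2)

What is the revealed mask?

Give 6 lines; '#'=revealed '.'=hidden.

Click 1 (1,1) count=2: revealed 1 new [(1,1)] -> total=1
Click 2 (0,4) count=1: revealed 1 new [(0,4)] -> total=2
Click 3 (2,4) count=0: revealed 12 new [(1,3) (1,4) (1,5) (2,3) (2,4) (2,5) (3,3) (3,4) (3,5) (4,3) (4,4) (4,5)] -> total=14
Click 4 (3,2) count=4: revealed 1 new [(3,2)] -> total=15

Answer: ....#.
.#.###
...###
..####
...###
......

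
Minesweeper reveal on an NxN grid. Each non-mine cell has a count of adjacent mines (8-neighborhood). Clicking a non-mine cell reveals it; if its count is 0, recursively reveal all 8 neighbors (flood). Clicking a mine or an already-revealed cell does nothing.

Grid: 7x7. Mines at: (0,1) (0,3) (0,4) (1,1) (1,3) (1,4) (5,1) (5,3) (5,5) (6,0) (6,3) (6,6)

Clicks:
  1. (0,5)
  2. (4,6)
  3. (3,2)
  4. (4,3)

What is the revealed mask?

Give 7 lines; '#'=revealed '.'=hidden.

Click 1 (0,5) count=2: revealed 1 new [(0,5)] -> total=1
Click 2 (4,6) count=1: revealed 1 new [(4,6)] -> total=2
Click 3 (3,2) count=0: revealed 23 new [(0,6) (1,5) (1,6) (2,0) (2,1) (2,2) (2,3) (2,4) (2,5) (2,6) (3,0) (3,1) (3,2) (3,3) (3,4) (3,5) (3,6) (4,0) (4,1) (4,2) (4,3) (4,4) (4,5)] -> total=25
Click 4 (4,3) count=1: revealed 0 new [(none)] -> total=25

Answer: .....##
.....##
#######
#######
#######
.......
.......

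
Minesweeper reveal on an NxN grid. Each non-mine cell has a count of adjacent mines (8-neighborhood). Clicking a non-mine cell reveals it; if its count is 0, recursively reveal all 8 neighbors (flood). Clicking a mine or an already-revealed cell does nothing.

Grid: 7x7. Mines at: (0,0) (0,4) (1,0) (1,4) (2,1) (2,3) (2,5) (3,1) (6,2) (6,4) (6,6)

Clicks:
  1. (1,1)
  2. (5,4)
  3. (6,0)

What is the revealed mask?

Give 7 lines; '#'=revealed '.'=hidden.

Answer: .......
.#.....
.......
.......
##.....
##..#..
##.....

Derivation:
Click 1 (1,1) count=3: revealed 1 new [(1,1)] -> total=1
Click 2 (5,4) count=1: revealed 1 new [(5,4)] -> total=2
Click 3 (6,0) count=0: revealed 6 new [(4,0) (4,1) (5,0) (5,1) (6,0) (6,1)] -> total=8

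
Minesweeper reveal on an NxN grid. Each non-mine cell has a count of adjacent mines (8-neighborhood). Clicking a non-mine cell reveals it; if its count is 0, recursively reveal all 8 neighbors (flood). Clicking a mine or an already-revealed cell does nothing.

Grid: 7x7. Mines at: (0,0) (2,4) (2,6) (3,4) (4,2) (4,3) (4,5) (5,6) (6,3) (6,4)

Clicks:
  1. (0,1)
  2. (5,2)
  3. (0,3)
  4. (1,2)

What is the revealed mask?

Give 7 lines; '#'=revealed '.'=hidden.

Answer: .######
#######
####...
####...
##.....
###....
###....

Derivation:
Click 1 (0,1) count=1: revealed 1 new [(0,1)] -> total=1
Click 2 (5,2) count=3: revealed 1 new [(5,2)] -> total=2
Click 3 (0,3) count=0: revealed 27 new [(0,2) (0,3) (0,4) (0,5) (0,6) (1,0) (1,1) (1,2) (1,3) (1,4) (1,5) (1,6) (2,0) (2,1) (2,2) (2,3) (3,0) (3,1) (3,2) (3,3) (4,0) (4,1) (5,0) (5,1) (6,0) (6,1) (6,2)] -> total=29
Click 4 (1,2) count=0: revealed 0 new [(none)] -> total=29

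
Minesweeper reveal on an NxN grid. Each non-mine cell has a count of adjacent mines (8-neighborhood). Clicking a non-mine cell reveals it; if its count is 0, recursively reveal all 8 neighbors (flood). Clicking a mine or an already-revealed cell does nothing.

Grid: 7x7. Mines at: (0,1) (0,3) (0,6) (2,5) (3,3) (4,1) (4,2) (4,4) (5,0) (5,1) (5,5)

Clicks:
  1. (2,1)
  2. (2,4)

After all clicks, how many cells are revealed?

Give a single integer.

Answer: 10

Derivation:
Click 1 (2,1) count=0: revealed 9 new [(1,0) (1,1) (1,2) (2,0) (2,1) (2,2) (3,0) (3,1) (3,2)] -> total=9
Click 2 (2,4) count=2: revealed 1 new [(2,4)] -> total=10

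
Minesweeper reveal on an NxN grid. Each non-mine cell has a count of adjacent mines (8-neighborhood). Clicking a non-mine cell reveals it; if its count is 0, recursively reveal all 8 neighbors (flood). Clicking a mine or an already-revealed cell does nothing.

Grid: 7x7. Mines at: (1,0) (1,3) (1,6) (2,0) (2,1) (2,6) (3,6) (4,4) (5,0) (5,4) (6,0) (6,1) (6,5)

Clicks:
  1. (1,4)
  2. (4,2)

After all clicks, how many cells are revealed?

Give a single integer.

Answer: 10

Derivation:
Click 1 (1,4) count=1: revealed 1 new [(1,4)] -> total=1
Click 2 (4,2) count=0: revealed 9 new [(3,1) (3,2) (3,3) (4,1) (4,2) (4,3) (5,1) (5,2) (5,3)] -> total=10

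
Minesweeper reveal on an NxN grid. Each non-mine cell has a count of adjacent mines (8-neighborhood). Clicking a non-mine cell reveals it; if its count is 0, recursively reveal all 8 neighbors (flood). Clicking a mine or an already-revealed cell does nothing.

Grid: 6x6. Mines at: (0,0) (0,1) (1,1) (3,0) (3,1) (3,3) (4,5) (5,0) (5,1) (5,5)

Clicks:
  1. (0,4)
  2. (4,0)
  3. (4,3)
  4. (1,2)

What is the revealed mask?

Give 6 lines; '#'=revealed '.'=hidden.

Answer: ..####
..####
..####
....##
#..#..
......

Derivation:
Click 1 (0,4) count=0: revealed 14 new [(0,2) (0,3) (0,4) (0,5) (1,2) (1,3) (1,4) (1,5) (2,2) (2,3) (2,4) (2,5) (3,4) (3,5)] -> total=14
Click 2 (4,0) count=4: revealed 1 new [(4,0)] -> total=15
Click 3 (4,3) count=1: revealed 1 new [(4,3)] -> total=16
Click 4 (1,2) count=2: revealed 0 new [(none)] -> total=16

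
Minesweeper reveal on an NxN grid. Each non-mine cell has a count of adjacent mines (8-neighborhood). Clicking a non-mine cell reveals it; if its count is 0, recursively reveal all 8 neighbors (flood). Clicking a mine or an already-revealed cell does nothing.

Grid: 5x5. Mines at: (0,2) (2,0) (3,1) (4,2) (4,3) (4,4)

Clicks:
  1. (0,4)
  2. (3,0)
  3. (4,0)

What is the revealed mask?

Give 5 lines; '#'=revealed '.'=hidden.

Click 1 (0,4) count=0: revealed 11 new [(0,3) (0,4) (1,2) (1,3) (1,4) (2,2) (2,3) (2,4) (3,2) (3,3) (3,4)] -> total=11
Click 2 (3,0) count=2: revealed 1 new [(3,0)] -> total=12
Click 3 (4,0) count=1: revealed 1 new [(4,0)] -> total=13

Answer: ...##
..###
..###
#.###
#....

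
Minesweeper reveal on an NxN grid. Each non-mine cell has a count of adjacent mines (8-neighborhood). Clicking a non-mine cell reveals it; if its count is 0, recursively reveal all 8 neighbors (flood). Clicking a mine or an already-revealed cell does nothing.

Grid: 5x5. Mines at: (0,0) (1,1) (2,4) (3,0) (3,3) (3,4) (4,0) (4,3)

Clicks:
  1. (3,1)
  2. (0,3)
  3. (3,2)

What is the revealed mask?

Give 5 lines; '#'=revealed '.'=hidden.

Click 1 (3,1) count=2: revealed 1 new [(3,1)] -> total=1
Click 2 (0,3) count=0: revealed 6 new [(0,2) (0,3) (0,4) (1,2) (1,3) (1,4)] -> total=7
Click 3 (3,2) count=2: revealed 1 new [(3,2)] -> total=8

Answer: ..###
..###
.....
.##..
.....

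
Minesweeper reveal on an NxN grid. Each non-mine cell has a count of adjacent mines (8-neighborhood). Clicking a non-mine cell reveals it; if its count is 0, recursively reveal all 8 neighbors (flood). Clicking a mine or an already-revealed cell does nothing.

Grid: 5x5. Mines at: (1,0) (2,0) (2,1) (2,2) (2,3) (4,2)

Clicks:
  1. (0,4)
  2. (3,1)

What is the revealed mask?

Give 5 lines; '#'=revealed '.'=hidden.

Click 1 (0,4) count=0: revealed 8 new [(0,1) (0,2) (0,3) (0,4) (1,1) (1,2) (1,3) (1,4)] -> total=8
Click 2 (3,1) count=4: revealed 1 new [(3,1)] -> total=9

Answer: .####
.####
.....
.#...
.....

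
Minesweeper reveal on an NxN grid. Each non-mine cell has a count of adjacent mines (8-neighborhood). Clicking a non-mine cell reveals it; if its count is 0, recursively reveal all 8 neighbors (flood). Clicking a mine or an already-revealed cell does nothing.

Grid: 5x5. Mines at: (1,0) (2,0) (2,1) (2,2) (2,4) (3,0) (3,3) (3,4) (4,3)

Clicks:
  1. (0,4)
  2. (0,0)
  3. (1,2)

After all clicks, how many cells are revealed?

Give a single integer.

Answer: 9

Derivation:
Click 1 (0,4) count=0: revealed 8 new [(0,1) (0,2) (0,3) (0,4) (1,1) (1,2) (1,3) (1,4)] -> total=8
Click 2 (0,0) count=1: revealed 1 new [(0,0)] -> total=9
Click 3 (1,2) count=2: revealed 0 new [(none)] -> total=9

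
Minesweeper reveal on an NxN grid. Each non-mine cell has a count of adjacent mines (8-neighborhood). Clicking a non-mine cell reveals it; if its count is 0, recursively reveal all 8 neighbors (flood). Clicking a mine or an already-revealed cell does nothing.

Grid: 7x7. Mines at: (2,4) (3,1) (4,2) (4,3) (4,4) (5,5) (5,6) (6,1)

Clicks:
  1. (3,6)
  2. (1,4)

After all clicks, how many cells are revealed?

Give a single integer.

Answer: 24

Derivation:
Click 1 (3,6) count=0: revealed 24 new [(0,0) (0,1) (0,2) (0,3) (0,4) (0,5) (0,6) (1,0) (1,1) (1,2) (1,3) (1,4) (1,5) (1,6) (2,0) (2,1) (2,2) (2,3) (2,5) (2,6) (3,5) (3,6) (4,5) (4,6)] -> total=24
Click 2 (1,4) count=1: revealed 0 new [(none)] -> total=24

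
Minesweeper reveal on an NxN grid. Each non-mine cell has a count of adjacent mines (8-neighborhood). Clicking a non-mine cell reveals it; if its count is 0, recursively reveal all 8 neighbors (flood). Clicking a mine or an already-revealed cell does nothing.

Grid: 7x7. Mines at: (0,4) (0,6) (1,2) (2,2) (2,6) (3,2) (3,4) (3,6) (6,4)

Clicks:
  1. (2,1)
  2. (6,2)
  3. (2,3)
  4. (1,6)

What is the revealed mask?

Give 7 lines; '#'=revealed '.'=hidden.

Answer: ##.....
##....#
##.#...
##.....
####...
####...
####...

Derivation:
Click 1 (2,1) count=3: revealed 1 new [(2,1)] -> total=1
Click 2 (6,2) count=0: revealed 19 new [(0,0) (0,1) (1,0) (1,1) (2,0) (3,0) (3,1) (4,0) (4,1) (4,2) (4,3) (5,0) (5,1) (5,2) (5,3) (6,0) (6,1) (6,2) (6,3)] -> total=20
Click 3 (2,3) count=4: revealed 1 new [(2,3)] -> total=21
Click 4 (1,6) count=2: revealed 1 new [(1,6)] -> total=22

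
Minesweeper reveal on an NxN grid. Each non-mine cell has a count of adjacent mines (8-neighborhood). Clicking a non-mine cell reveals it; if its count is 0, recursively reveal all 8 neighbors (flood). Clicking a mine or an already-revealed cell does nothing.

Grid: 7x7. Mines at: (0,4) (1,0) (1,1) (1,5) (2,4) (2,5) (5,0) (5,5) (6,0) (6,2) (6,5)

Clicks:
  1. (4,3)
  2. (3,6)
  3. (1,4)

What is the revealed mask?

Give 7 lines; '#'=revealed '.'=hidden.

Answer: .......
....#..
####...
#####.#
#####..
.####..
.......

Derivation:
Click 1 (4,3) count=0: revealed 18 new [(2,0) (2,1) (2,2) (2,3) (3,0) (3,1) (3,2) (3,3) (3,4) (4,0) (4,1) (4,2) (4,3) (4,4) (5,1) (5,2) (5,3) (5,4)] -> total=18
Click 2 (3,6) count=1: revealed 1 new [(3,6)] -> total=19
Click 3 (1,4) count=4: revealed 1 new [(1,4)] -> total=20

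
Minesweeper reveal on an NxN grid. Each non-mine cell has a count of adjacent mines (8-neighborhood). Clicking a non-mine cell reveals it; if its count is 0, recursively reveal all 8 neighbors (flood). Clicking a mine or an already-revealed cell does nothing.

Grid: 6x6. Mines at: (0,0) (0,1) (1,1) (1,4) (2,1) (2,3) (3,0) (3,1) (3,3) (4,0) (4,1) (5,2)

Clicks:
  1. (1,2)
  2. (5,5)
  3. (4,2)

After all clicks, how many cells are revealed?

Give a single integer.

Answer: 12

Derivation:
Click 1 (1,2) count=4: revealed 1 new [(1,2)] -> total=1
Click 2 (5,5) count=0: revealed 10 new [(2,4) (2,5) (3,4) (3,5) (4,3) (4,4) (4,5) (5,3) (5,4) (5,5)] -> total=11
Click 3 (4,2) count=4: revealed 1 new [(4,2)] -> total=12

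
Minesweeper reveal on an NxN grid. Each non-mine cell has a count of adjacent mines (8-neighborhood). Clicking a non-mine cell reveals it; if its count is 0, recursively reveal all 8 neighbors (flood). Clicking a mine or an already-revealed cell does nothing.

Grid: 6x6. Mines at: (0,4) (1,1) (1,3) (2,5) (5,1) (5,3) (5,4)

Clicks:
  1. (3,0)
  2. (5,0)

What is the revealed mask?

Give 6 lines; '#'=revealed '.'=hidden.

Answer: ......
......
#####.
#####.
#####.
#.....

Derivation:
Click 1 (3,0) count=0: revealed 15 new [(2,0) (2,1) (2,2) (2,3) (2,4) (3,0) (3,1) (3,2) (3,3) (3,4) (4,0) (4,1) (4,2) (4,3) (4,4)] -> total=15
Click 2 (5,0) count=1: revealed 1 new [(5,0)] -> total=16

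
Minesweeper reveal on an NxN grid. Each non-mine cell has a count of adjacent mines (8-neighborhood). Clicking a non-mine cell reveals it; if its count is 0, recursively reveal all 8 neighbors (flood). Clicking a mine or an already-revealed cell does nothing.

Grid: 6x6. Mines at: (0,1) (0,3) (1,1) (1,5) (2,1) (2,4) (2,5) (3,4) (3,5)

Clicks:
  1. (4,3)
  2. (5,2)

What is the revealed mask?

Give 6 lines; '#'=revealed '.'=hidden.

Click 1 (4,3) count=1: revealed 1 new [(4,3)] -> total=1
Click 2 (5,2) count=0: revealed 15 new [(3,0) (3,1) (3,2) (3,3) (4,0) (4,1) (4,2) (4,4) (4,5) (5,0) (5,1) (5,2) (5,3) (5,4) (5,5)] -> total=16

Answer: ......
......
......
####..
######
######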